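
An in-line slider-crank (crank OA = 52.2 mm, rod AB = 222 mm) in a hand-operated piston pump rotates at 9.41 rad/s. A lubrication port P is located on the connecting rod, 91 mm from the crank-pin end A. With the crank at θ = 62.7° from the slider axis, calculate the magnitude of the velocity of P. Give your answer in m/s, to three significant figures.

ω = 9.41 rad/s.  Crank-pin speed |V_A| = rω = 0.4912 m/s, perpendicular to OA.
Rod angle: sinφ = −(r/L) sinθ ⇒ φ = -12.061°; ω_rod = −rω cosθ/√(L²−r²sin²θ) = -1.0377 rad/s.
V_P = V_A + ω_rod × AP, with AP = 0.091 m along the rod.
Components: V_Px = −rω sinθ − a·ω_rod·sinφ = -0.45622 m/s;  V_Py = rω cosθ + a·ω_rod·cosφ = +0.13294 m/s.
|V_P| = √(V_Px² + V_Py²) = 0.4752 m/s.

0.475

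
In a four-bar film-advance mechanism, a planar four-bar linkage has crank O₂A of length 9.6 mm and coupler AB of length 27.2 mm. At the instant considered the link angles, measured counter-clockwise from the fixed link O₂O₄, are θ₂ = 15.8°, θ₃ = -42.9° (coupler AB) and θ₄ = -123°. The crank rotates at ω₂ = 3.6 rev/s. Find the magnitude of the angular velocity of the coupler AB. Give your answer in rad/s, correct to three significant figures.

ω₂ = 22.62 rad/s (from 3.6 rev/s).
Differentiating the loop-closure r₂e^{iθ₂}+r₃e^{iθ₃}=r₁+r₄e^{iθ₄} gives r₂ω₂e^{iθ₂}+r₃ω₃e^{iθ₃}=r₄ω₄e^{iθ₄}.
Eliminating the other unknown: ω₃ = r₂ω₂ sin(θ₄−θ₂) / [r₃ sin(θ₃−θ₄)].
Numerator sine = -0.65869; denominator sine = +0.98511.
Result = 0.0096·22.62·(-0.65869) / (0.0272·(+0.98511)) = -5.338 rad/s; magnitude 5.338 rad/s.

5.34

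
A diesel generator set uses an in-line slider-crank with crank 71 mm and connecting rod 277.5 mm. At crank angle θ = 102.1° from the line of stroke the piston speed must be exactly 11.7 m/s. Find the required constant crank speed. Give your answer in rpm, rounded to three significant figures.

For an in-line slider-crank, |v_piston| = rω|sinθ|·[1 + r cosθ/√(L² − r² sin²θ)].
With r = 0.071 m, L = 0.2775 m, θ = 102.1°: the bracketed kinematic factor |dx/dθ| = 0.065577 m.
ω = v/|dx/dθ| = 11.7/0.065577 = 178.42 rad/s.
N = 60ω/(2π) = 1703.7 rpm.

1700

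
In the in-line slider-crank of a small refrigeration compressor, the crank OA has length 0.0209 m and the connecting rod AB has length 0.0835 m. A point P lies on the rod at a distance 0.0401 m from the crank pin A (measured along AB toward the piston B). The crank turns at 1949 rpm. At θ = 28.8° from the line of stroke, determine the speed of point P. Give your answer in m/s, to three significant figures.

2.99

ω = 204.1 rad/s.  Crank-pin speed |V_A| = rω = 4.2657 m/s, perpendicular to OA.
Rod angle: sinφ = −(r/L) sinθ ⇒ φ = -6.926°; ω_rod = −rω cosθ/√(L²−r²sin²θ) = -45.096 rad/s.
V_P = V_A + ω_rod × AP, with AP = 0.0401 m along the rod.
Components: V_Px = −rω sinθ − a·ω_rod·sinφ = -2.2731 m/s;  V_Py = rω cosθ + a·ω_rod·cosφ = +1.9429 m/s.
|V_P| = √(V_Px² + V_Py²) = 2.9902 m/s.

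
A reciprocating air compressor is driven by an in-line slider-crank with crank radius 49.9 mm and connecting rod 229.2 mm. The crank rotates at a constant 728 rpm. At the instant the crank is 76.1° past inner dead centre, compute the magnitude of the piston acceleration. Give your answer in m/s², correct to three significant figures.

ω = 2π·728/60 = 76.24 rad/s
x(θ) = r cosθ + √(L² − r² sin²θ); with ω constant, a = ω²·d²x/dθ².
d²x/dθ² = −r cosθ − r²(cos2θ)/√u − r⁴ sin²2θ/(4u^{3/2}),  u = L² − r² sin²θ = 0.0501863 m².
Substituting r = 0.0499 m, L = 0.2292 m, θ = 76.1°: d²x/dθ² = -0.0021853 m.
a = ω²·d²x/dθ² = (76.24)²·(-0.0021853) = -12.701 m/s²;  |a| = 12.701 m/s².

12.7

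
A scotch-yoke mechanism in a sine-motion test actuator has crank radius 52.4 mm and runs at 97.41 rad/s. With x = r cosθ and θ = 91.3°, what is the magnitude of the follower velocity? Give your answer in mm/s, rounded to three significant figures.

5100

ω = 97.41 rad/s
x = r cosθ ⇒ ẋ = −rω sinθ.
|v| = rω|sinθ| = 0.0524·97.41·|sin 91.3°| = 5.103 m/s = 5103 mm/s.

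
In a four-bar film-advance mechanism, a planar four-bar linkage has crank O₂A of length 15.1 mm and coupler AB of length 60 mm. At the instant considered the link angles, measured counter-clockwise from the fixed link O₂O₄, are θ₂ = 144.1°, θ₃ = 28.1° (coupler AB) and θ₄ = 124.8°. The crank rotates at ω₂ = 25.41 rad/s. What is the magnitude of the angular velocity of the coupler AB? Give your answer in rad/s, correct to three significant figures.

2.13

ω₂ = 25.41 rad/s
Differentiating the loop-closure r₂e^{iθ₂}+r₃e^{iθ₃}=r₁+r₄e^{iθ₄} gives r₂ω₂e^{iθ₂}+r₃ω₃e^{iθ₃}=r₄ω₄e^{iθ₄}.
Eliminating the other unknown: ω₃ = r₂ω₂ sin(θ₄−θ₂) / [r₃ sin(θ₃−θ₄)].
Numerator sine = -0.33051; denominator sine = -0.99317.
Result = 0.0151·25.41·(-0.33051) / (0.06·(-0.99317)) = +2.1281 rad/s; magnitude 2.1281 rad/s.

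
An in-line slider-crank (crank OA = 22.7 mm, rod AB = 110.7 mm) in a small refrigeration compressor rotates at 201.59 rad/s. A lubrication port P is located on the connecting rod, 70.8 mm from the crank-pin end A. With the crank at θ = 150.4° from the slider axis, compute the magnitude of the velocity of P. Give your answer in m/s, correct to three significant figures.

ω = 201.6 rad/s.  Crank-pin speed |V_A| = rω = 4.5761 m/s, perpendicular to OA.
Rod angle: sinφ = −(r/L) sinθ ⇒ φ = -5.813°; ω_rod = −rω cosθ/√(L²−r²sin²θ) = +36.129 rad/s.
V_P = V_A + ω_rod × AP, with AP = 0.0708 m along the rod.
Components: V_Px = −rω sinθ − a·ω_rod·sinφ = -2.0012 m/s;  V_Py = rω cosθ + a·ω_rod·cosφ = -1.4341 m/s.
|V_P| = √(V_Px² + V_Py²) = 2.462 m/s.

2.46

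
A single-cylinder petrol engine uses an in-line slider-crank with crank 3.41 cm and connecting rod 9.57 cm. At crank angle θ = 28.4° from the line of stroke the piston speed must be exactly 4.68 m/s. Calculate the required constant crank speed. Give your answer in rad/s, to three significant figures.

For an in-line slider-crank, |v_piston| = rω|sinθ|·[1 + r cosθ/√(L² − r² sin²θ)].
With r = 0.0341 m, L = 0.0957 m, θ = 28.4°: the bracketed kinematic factor |dx/dθ| = 0.021377 m.
ω = v/|dx/dθ| = 4.68/0.021377 = 218.93 rad/s.

219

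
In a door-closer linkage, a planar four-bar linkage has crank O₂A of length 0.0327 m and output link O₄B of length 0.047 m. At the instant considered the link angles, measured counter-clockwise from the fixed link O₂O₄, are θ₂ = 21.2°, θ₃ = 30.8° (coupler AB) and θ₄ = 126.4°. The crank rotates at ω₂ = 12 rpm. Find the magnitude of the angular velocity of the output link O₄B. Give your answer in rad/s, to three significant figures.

ω₂ = 1.257 rad/s (from 12 rpm).
Differentiating the loop-closure r₂e^{iθ₂}+r₃e^{iθ₃}=r₁+r₄e^{iθ₄} gives r₂ω₂e^{iθ₂}+r₃ω₃e^{iθ₃}=r₄ω₄e^{iθ₄}.
Eliminating the other unknown: ω₄ = r₂ω₂ sin(θ₂−θ₃) / [r₄ sin(θ₄−θ₃)].
Numerator sine = -0.16677; denominator sine = +0.99523.
Result = 0.0327·1.257·(-0.16677) / (0.047·(+0.99523)) = -0.1465 rad/s; magnitude 0.1465 rad/s.

0.147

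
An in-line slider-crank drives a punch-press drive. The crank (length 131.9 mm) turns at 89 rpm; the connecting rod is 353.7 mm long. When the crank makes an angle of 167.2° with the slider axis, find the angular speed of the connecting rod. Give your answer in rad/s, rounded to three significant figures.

3.40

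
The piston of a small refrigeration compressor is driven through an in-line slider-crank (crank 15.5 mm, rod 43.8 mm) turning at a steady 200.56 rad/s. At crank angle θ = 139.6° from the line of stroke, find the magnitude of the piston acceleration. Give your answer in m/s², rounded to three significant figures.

ω = 200.6 rad/s
x(θ) = r cosθ + √(L² − r² sin²θ); with ω constant, a = ω²·d²x/dθ².
d²x/dθ² = −r cosθ − r²(cos2θ)/√u − r⁴ sin²2θ/(4u^{3/2}),  u = L² − r² sin²θ = 0.00181752 m².
Substituting r = 0.0155 m, L = 0.0438 m, θ = 139.6°: d²x/dθ² = +0.010721 m.
a = ω²·d²x/dθ² = (200.6)²·(+0.010721) = +431.26 m/s²;  |a| = 431.26 m/s².

431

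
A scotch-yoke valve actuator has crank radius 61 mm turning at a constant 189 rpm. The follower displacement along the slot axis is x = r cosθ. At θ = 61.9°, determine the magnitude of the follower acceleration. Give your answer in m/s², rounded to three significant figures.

ω = 19.79 rad/s (from 189 rpm).
x = r cosθ ⇒ ẍ = −rω² cosθ (ω constant).
|a| = rω²|cosθ| = 0.061·(19.79)²·|cos 61.9°| = 11.255 m/s².

11.3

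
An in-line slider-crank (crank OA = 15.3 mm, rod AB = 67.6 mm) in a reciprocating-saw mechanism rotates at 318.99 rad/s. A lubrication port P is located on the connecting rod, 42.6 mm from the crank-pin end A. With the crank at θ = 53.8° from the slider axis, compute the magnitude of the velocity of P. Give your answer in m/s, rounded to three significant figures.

ω = 319 rad/s.  Crank-pin speed |V_A| = rω = 4.8805 m/s, perpendicular to OA.
Rod angle: sinφ = −(r/L) sinθ ⇒ φ = -10.524°; ω_rod = −rω cosθ/√(L²−r²sin²θ) = -43.37 rad/s.
V_P = V_A + ω_rod × AP, with AP = 0.0426 m along the rod.
Components: V_Px = −rω sinθ − a·ω_rod·sinφ = -4.2758 m/s;  V_Py = rω cosθ + a·ω_rod·cosφ = +1.066 m/s.
|V_P| = √(V_Px² + V_Py²) = 4.4067 m/s.

4.41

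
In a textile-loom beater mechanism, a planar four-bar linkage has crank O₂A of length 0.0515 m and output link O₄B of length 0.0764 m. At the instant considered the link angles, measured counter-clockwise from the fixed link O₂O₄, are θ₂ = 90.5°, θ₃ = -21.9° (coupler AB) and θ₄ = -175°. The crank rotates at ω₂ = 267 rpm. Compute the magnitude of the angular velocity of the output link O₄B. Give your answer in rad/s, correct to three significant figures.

ω₂ = 27.96 rad/s (from 267 rpm).
Differentiating the loop-closure r₂e^{iθ₂}+r₃e^{iθ₃}=r₁+r₄e^{iθ₄} gives r₂ω₂e^{iθ₂}+r₃ω₃e^{iθ₃}=r₄ω₄e^{iθ₄}.
Eliminating the other unknown: ω₄ = r₂ω₂ sin(θ₂−θ₃) / [r₄ sin(θ₄−θ₃)].
Numerator sine = +0.92455; denominator sine = -0.45243.
Result = 0.0515·27.96·(+0.92455) / (0.0764·(-0.45243)) = -38.515 rad/s; magnitude 38.515 rad/s.

38.5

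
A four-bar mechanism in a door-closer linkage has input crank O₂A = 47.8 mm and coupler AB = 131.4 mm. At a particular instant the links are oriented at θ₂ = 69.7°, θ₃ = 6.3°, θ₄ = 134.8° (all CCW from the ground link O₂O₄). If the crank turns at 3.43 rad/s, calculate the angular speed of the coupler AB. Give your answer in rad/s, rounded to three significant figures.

ω₂ = 3.43 rad/s
Differentiating the loop-closure r₂e^{iθ₂}+r₃e^{iθ₃}=r₁+r₄e^{iθ₄} gives r₂ω₂e^{iθ₂}+r₃ω₃e^{iθ₃}=r₄ω₄e^{iθ₄}.
Eliminating the other unknown: ω₃ = r₂ω₂ sin(θ₄−θ₂) / [r₃ sin(θ₃−θ₄)].
Numerator sine = +0.90704; denominator sine = -0.78261.
Result = 0.0478·3.43·(+0.90704) / (0.1314·(-0.78261)) = -1.4461 rad/s; magnitude 1.4461 rad/s.

1.45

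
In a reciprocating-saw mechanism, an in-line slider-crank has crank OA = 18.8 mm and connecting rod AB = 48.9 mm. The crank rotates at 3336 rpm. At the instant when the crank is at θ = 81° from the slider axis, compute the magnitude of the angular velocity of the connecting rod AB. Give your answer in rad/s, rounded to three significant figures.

ω = 349.3 rad/s (converted from 3336 rpm).
The rod makes angle φ with the slider axis where L sinφ = r sinθ; differentiating, L cosφ·φ̇ = r ω cosθ.
L cosφ = √(L² − r² sin²θ) = 0.045237 m.
|ω_rod| = r ω |cosθ| / √(L² − r² sin²θ) = 0.0188·349.3·0.15643/0.045237 = 22.712 rad/s.

22.7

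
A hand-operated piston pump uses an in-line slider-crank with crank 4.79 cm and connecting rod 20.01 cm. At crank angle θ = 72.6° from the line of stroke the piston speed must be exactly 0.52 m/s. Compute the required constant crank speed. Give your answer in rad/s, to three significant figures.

10.6

For an in-line slider-crank, |v_piston| = rω|sinθ|·[1 + r cosθ/√(L² − r² sin²θ)].
With r = 0.0479 m, L = 0.2001 m, θ = 72.6°: the bracketed kinematic factor |dx/dθ| = 0.049069 m.
ω = v/|dx/dθ| = 0.52/0.049069 = 10.597 rad/s.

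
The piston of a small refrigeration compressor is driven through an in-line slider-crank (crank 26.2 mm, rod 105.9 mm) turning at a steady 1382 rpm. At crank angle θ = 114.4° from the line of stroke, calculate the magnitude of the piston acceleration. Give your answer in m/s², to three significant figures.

317

ω = 2π·1382/60 = 144.7 rad/s
x(θ) = r cosθ + √(L² − r² sin²θ); with ω constant, a = ω²·d²x/dθ².
d²x/dθ² = −r cosθ − r²(cos2θ)/√u − r⁴ sin²2θ/(4u^{3/2}),  u = L² − r² sin²θ = 0.0106455 m².
Substituting r = 0.0262 m, L = 0.1059 m, θ = 114.4°: d²x/dθ² = +0.015145 m.
a = ω²·d²x/dθ² = (144.7)²·(+0.015145) = +317.2 m/s²;  |a| = 317.2 m/s².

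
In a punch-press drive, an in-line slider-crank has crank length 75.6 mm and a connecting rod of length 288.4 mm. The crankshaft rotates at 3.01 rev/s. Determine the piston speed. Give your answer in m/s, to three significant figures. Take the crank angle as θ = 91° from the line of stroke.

ω = 2π·3.01 = 18.91 rad/s
For an in-line slider-crank, x = r cosθ + √(L² − r² sin²θ), so v = −rω sinθ·[1 + r cosθ/√(L² − r² sin²θ)].
With r = 0.0756 m, L = 0.2884 m, θ = 91°: √(L² − r² sin²θ) = 0.27832 m.
v = −0.0756·18.91·0.99985·[1 + 0.0756·-0.01745/0.27832] = -1.4228 m/s.
|v| = 1.4228 m/s.

1.42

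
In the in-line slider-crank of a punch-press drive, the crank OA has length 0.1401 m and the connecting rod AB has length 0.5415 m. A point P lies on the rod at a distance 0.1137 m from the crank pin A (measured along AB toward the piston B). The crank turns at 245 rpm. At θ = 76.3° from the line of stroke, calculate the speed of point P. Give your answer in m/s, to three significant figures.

ω = 25.66 rad/s.  Crank-pin speed |V_A| = rω = 3.5945 m/s, perpendicular to OA.
Rod angle: sinφ = −(r/L) sinθ ⇒ φ = -14.558°; ω_rod = −rω cosθ/√(L²−r²sin²θ) = -1.6243 rad/s.
V_P = V_A + ω_rod × AP, with AP = 0.1137 m along the rod.
Components: V_Px = −rω sinθ − a·ω_rod·sinφ = -3.5386 m/s;  V_Py = rω cosθ + a·ω_rod·cosφ = +0.67255 m/s.
|V_P| = √(V_Px² + V_Py²) = 3.602 m/s.

3.60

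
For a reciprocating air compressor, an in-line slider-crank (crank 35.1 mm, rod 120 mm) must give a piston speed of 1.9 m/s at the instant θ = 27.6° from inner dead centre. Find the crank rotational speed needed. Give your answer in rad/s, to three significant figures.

92.6

For an in-line slider-crank, |v_piston| = rω|sinθ|·[1 + r cosθ/√(L² − r² sin²θ)].
With r = 0.0351 m, L = 0.12 m, θ = 27.6°: the bracketed kinematic factor |dx/dθ| = 0.020516 m.
ω = v/|dx/dθ| = 1.9/0.020516 = 92.61 rad/s.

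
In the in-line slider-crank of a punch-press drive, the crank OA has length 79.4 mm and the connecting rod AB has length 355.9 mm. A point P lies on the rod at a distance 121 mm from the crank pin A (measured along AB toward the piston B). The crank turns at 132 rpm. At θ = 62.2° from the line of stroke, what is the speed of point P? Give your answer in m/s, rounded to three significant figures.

1.06

ω = 13.82 rad/s.  Crank-pin speed |V_A| = rω = 1.0975 m/s, perpendicular to OA.
Rod angle: sinφ = −(r/L) sinθ ⇒ φ = -11.382°; ω_rod = −rω cosθ/√(L²−r²sin²θ) = -1.4671 rad/s.
V_P = V_A + ω_rod × AP, with AP = 0.121 m along the rod.
Components: V_Px = −rω sinθ − a·ω_rod·sinφ = -1.0059 m/s;  V_Py = rω cosθ + a·ω_rod·cosφ = +0.33785 m/s.
|V_P| = √(V_Px² + V_Py²) = 1.0611 m/s.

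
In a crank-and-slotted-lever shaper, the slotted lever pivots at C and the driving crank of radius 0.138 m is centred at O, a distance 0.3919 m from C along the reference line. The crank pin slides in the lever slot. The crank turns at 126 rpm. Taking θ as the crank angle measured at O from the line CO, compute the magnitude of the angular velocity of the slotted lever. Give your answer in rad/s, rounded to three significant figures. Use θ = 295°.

2.53

ω = 13.19 rad/s (from 126 rpm).
Crank pin A relative to C: A = (d + r cosθ, r sinθ); lever angle φ = atan2(r sinθ, d + r cosθ).
Differentiating tanφ: φ̇ = rω(d cosθ + r)/(d² + r² + 2dr cosθ).
d² + r² + 2dr cosθ = |CA|² = 0.218342 m²;  d cosθ + r = +0.30362 m.
|ω_lever| = |0.138·13.19·+0.30362| / 0.218342 = 2.5321 rad/s.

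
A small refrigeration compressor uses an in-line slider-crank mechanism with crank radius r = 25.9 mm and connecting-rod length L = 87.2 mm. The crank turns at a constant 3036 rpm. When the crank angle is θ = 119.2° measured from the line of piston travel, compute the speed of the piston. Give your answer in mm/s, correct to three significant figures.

6110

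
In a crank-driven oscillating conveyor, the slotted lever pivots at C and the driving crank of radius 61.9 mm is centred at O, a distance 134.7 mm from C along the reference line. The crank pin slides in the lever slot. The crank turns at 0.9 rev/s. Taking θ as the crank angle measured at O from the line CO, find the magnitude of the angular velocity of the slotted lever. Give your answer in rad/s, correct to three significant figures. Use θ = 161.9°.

ω = 5.655 rad/s (from 0.9 rev/s).
Crank pin A relative to C: A = (d + r cosθ, r sinθ); lever angle φ = atan2(r sinθ, d + r cosθ).
Differentiating tanφ: φ̇ = rω(d cosθ + r)/(d² + r² + 2dr cosθ).
d² + r² + 2dr cosθ = |CA|² = 0.00612503 m²;  d cosθ + r = -0.066134 m.
|ω_lever| = |0.0619·5.655·-0.066134| / 0.00612503 = 3.7795 rad/s.

3.78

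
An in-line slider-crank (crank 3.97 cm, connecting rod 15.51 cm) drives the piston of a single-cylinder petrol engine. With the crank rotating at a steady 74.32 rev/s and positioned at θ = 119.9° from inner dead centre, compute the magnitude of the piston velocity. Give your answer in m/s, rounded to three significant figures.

14.0

ω = 2π·74.3 = 467 rad/s
For an in-line slider-crank, x = r cosθ + √(L² − r² sin²θ), so v = −rω sinθ·[1 + r cosθ/√(L² − r² sin²θ)].
With r = 0.0397 m, L = 0.1551 m, θ = 119.9°: √(L² − r² sin²θ) = 0.15123 m.
v = −0.0397·467·0.86690·[1 + 0.0397·-0.49849/0.15123] = -13.968 m/s.
|v| = 13.968 m/s.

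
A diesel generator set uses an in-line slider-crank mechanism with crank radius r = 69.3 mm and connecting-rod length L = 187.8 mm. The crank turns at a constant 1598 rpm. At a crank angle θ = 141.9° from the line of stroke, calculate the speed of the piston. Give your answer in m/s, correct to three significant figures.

ω = 2π·1598/60 = 167.3 rad/s
For an in-line slider-crank, x = r cosθ + √(L² − r² sin²θ), so v = −rω sinθ·[1 + r cosθ/√(L² − r² sin²θ)].
With r = 0.0693 m, L = 0.1878 m, θ = 141.9°: √(L² − r² sin²θ) = 0.18287 m.
v = −0.0693·167.3·0.61704·[1 + 0.0693·-0.78694/0.18287] = -5.0217 m/s.
|v| = 5.0217 m/s.

5.02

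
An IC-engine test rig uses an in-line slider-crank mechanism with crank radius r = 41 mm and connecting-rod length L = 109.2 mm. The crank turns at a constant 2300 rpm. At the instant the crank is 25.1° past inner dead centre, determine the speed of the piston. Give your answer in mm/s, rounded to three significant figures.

ω = 2π·2300/60 = 240.9 rad/s
For an in-line slider-crank, x = r cosθ + √(L² − r² sin²θ), so v = −rω sinθ·[1 + r cosθ/√(L² − r² sin²θ)].
With r = 0.041 m, L = 0.1092 m, θ = 25.1°: √(L² − r² sin²θ) = 0.10781 m.
v = −0.041·240.9·0.42420·[1 + 0.041·0.90557/0.10781] = -5.6317 m/s.
|v| = 5.6317 m/s = 5631.7 mm/s.

5630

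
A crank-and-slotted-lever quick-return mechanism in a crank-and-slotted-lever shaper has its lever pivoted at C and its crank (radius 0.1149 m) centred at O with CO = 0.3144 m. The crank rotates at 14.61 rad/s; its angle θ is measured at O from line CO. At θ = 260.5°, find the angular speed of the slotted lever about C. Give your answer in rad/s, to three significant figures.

1.06

ω = 14.61 rad/s
Crank pin A relative to C: A = (d + r cosθ, r sinθ); lever angle φ = atan2(r sinθ, d + r cosθ).
Differentiating tanφ: φ̇ = rω(d cosθ + r)/(d² + r² + 2dr cosθ).
d² + r² + 2dr cosθ = |CA|² = 0.100125 m²;  d cosθ + r = +0.063009 m.
|ω_lever| = |0.1149·14.61·+0.063009| / 0.100125 = 1.0564 rad/s.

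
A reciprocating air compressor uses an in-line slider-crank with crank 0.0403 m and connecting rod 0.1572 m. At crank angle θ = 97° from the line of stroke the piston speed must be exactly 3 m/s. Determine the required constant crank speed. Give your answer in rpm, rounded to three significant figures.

740

For an in-line slider-crank, |v_piston| = rω|sinθ|·[1 + r cosθ/√(L² − r² sin²θ)].
With r = 0.0403 m, L = 0.1572 m, θ = 97°: the bracketed kinematic factor |dx/dθ| = 0.038707 m.
ω = v/|dx/dθ| = 3/0.038707 = 77.505 rad/s.
N = 60ω/(2π) = 740.11 rpm.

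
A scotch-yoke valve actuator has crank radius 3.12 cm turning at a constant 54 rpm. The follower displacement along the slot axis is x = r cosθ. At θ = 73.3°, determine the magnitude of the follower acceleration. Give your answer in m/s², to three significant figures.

ω = 5.655 rad/s (from 54 rpm).
x = r cosθ ⇒ ẍ = −rω² cosθ (ω constant).
|a| = rω²|cosθ| = 0.0312·(5.655)²·|cos 73.3°| = 0.2867 m/s².

0.287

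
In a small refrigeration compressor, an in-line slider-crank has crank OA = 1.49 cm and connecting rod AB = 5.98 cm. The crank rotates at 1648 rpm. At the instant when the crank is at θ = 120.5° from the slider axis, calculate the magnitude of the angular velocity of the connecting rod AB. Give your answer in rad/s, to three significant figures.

22.3

ω = 172.6 rad/s (converted from 1648 rpm).
The rod makes angle φ with the slider axis where L sinφ = r sinθ; differentiating, L cosφ·φ̇ = r ω cosθ.
L cosφ = √(L² − r² sin²θ) = 0.058406 m.
|ω_rod| = r ω |cosθ| / √(L² − r² sin²θ) = 0.0149·172.6·0.50754/0.058406 = 22.345 rad/s.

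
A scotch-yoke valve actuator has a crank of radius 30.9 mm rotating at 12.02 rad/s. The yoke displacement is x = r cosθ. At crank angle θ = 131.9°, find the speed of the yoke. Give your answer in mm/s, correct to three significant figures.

276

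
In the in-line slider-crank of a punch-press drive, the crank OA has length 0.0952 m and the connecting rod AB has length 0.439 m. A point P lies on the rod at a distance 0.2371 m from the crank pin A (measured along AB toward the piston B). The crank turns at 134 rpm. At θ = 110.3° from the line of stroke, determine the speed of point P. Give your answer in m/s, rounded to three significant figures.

ω = 14.03 rad/s.  Crank-pin speed |V_A| = rω = 1.3359 m/s, perpendicular to OA.
Rod angle: sinφ = −(r/L) sinθ ⇒ φ = -11.735°; ω_rod = −rω cosθ/√(L²−r²sin²θ) = +1.0783 rad/s.
V_P = V_A + ω_rod × AP, with AP = 0.2371 m along the rod.
Components: V_Px = −rω sinθ − a·ω_rod·sinφ = -1.2009 m/s;  V_Py = rω cosθ + a·ω_rod·cosφ = -0.21315 m/s.
|V_P| = √(V_Px² + V_Py²) = 1.2197 m/s.

1.22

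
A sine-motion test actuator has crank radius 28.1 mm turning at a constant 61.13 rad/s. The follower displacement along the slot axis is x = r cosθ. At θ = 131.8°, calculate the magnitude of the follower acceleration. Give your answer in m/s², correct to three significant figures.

ω = 61.13 rad/s
x = r cosθ ⇒ ẍ = −rω² cosθ (ω constant).
|a| = rω²|cosθ| = 0.0281·(61.13)²·|cos 131.8°| = 69.99 m/s².

70.0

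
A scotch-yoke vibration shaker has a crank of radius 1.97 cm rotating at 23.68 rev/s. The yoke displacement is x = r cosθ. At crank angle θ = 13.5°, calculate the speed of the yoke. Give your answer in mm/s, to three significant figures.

ω = 148.8 rad/s (from 23.68 rev/s).
x = r cosθ ⇒ ẋ = −rω sinθ.
|v| = rω|sinθ| = 0.0197·148.8·|sin 13.5°| = 0.68425 m/s = 684.25 mm/s.

684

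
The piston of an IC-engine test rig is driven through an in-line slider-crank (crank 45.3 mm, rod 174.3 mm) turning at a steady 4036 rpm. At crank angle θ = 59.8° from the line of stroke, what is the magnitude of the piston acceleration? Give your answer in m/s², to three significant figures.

3030

ω = 2π·4036/60 = 422.6 rad/s
x(θ) = r cosθ + √(L² − r² sin²θ); with ω constant, a = ω²·d²x/dθ².
d²x/dθ² = −r cosθ − r²(cos2θ)/√u − r⁴ sin²2θ/(4u^{3/2}),  u = L² − r² sin²θ = 0.0288476 m².
Substituting r = 0.0453 m, L = 0.1743 m, θ = 59.8°: d²x/dθ² = -0.016981 m.
a = ω²·d²x/dθ² = (422.6)²·(-0.016981) = -3033.4 m/s²;  |a| = 3033.4 m/s².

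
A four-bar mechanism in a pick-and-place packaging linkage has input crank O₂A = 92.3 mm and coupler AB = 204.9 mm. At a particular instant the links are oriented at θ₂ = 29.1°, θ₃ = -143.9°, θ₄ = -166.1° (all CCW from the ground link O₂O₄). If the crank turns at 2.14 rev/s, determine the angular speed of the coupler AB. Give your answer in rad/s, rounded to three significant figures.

ω₂ = 13.45 rad/s (from 2.14 rev/s).
Differentiating the loop-closure r₂e^{iθ₂}+r₃e^{iθ₃}=r₁+r₄e^{iθ₄} gives r₂ω₂e^{iθ₂}+r₃ω₃e^{iθ₃}=r₄ω₄e^{iθ₄}.
Eliminating the other unknown: ω₃ = r₂ω₂ sin(θ₄−θ₂) / [r₃ sin(θ₃−θ₄)].
Numerator sine = +0.26219; denominator sine = +0.37784.
Result = 0.0923·13.45·(+0.26219) / (0.2049·(+0.37784)) = +4.203 rad/s; magnitude 4.203 rad/s.

4.20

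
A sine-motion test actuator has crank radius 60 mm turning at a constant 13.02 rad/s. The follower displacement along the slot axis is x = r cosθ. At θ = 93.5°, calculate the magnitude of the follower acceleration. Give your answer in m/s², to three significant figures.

ω = 13.02 rad/s
x = r cosθ ⇒ ẍ = −rω² cosθ (ω constant).
|a| = rω²|cosθ| = 0.06·(13.02)²·|cos 93.5°| = 0.62094 m/s².

0.621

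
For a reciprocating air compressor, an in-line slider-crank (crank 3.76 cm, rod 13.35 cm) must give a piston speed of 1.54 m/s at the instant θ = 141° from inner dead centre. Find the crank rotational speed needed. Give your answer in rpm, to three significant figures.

799

For an in-line slider-crank, |v_piston| = rω|sinθ|·[1 + r cosθ/√(L² − r² sin²θ)].
With r = 0.0376 m, L = 0.1335 m, θ = 141°: the bracketed kinematic factor |dx/dθ| = 0.0184 m.
ω = v/|dx/dθ| = 1.54/0.0184 = 83.696 rad/s.
N = 60ω/(2π) = 799.24 rpm.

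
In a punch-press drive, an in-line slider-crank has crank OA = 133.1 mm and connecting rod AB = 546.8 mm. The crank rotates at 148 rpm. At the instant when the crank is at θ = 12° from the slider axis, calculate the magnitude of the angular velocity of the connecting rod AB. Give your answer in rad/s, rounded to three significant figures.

3.69

ω = 15.5 rad/s (converted from 148 rpm).
The rod makes angle φ with the slider axis where L sinφ = r sinθ; differentiating, L cosφ·φ̇ = r ω cosθ.
L cosφ = √(L² − r² sin²θ) = 0.5461 m.
|ω_rod| = r ω |cosθ| / √(L² − r² sin²θ) = 0.1331·15.5·0.97815/0.5461 = 3.6949 rad/s.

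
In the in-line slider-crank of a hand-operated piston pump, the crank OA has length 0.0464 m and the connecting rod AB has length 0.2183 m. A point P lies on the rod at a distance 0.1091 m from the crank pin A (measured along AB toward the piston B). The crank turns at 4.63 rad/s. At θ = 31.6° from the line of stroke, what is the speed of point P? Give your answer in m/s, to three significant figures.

0.153

ω = 4.63 rad/s.  Crank-pin speed |V_A| = rω = 0.21483 m/s, perpendicular to OA.
Rod angle: sinφ = −(r/L) sinθ ⇒ φ = -6.395°; ω_rod = −rω cosθ/√(L²−r²sin²θ) = -0.84344 rad/s.
V_P = V_A + ω_rod × AP, with AP = 0.1091 m along the rod.
Components: V_Px = −rω sinθ − a·ω_rod·sinφ = -0.12282 m/s;  V_Py = rω cosθ + a·ω_rod·cosφ = +0.091531 m/s.
|V_P| = √(V_Px² + V_Py²) = 0.15317 m/s.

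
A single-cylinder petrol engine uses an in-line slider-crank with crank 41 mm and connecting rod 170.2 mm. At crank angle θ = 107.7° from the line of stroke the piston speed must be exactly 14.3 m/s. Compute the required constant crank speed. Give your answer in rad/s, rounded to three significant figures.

396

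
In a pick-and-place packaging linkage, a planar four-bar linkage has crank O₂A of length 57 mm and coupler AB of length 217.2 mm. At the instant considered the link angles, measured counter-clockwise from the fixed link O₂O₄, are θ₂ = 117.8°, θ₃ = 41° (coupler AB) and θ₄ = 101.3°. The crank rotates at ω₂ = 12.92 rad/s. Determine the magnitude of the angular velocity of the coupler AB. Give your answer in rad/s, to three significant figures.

1.11

ω₂ = 12.92 rad/s
Differentiating the loop-closure r₂e^{iθ₂}+r₃e^{iθ₃}=r₁+r₄e^{iθ₄} gives r₂ω₂e^{iθ₂}+r₃ω₃e^{iθ₃}=r₄ω₄e^{iθ₄}.
Eliminating the other unknown: ω₃ = r₂ω₂ sin(θ₄−θ₂) / [r₃ sin(θ₃−θ₄)].
Numerator sine = -0.28402; denominator sine = -0.86863.
Result = 0.057·12.92·(-0.28402) / (0.2172·(-0.86863)) = +1.1086 rad/s; magnitude 1.1086 rad/s.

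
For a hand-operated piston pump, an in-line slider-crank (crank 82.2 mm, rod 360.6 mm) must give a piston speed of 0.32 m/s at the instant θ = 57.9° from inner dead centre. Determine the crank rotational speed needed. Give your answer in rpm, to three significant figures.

For an in-line slider-crank, |v_piston| = rω|sinθ|·[1 + r cosθ/√(L² − r² sin²θ)].
With r = 0.0822 m, L = 0.3606 m, θ = 57.9°: the bracketed kinematic factor |dx/dθ| = 0.07823 m.
ω = v/|dx/dθ| = 0.32/0.07823 = 4.0905 rad/s.
N = 60ω/(2π) = 39.061 rpm.

39.1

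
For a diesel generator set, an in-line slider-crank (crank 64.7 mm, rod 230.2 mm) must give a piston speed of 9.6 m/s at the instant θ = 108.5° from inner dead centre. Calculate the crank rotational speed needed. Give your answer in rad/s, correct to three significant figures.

172

For an in-line slider-crank, |v_piston| = rω|sinθ|·[1 + r cosθ/√(L² − r² sin²θ)].
With r = 0.0647 m, L = 0.2302 m, θ = 108.5°: the bracketed kinematic factor |dx/dθ| = 0.055679 m.
ω = v/|dx/dθ| = 9.6/0.055679 = 172.42 rad/s.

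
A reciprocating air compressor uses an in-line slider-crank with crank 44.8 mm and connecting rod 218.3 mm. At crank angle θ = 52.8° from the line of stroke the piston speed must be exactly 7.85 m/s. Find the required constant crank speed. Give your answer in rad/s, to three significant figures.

For an in-line slider-crank, |v_piston| = rω|sinθ|·[1 + r cosθ/√(L² − r² sin²θ)].
With r = 0.0448 m, L = 0.2183 m, θ = 52.8°: the bracketed kinematic factor |dx/dθ| = 0.040173 m.
ω = v/|dx/dθ| = 7.85/0.040173 = 195.41 rad/s.

195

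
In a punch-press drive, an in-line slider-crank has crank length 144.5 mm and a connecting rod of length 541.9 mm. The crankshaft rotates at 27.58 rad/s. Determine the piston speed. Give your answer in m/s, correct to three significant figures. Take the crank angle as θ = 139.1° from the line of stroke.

2.08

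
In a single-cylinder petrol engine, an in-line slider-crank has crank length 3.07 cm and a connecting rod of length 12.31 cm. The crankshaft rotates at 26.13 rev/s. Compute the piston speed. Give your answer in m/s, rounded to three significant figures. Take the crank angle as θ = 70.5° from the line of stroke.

5.16

ω = 2π·26.1 = 164.2 rad/s
For an in-line slider-crank, x = r cosθ + √(L² − r² sin²θ), so v = −rω sinθ·[1 + r cosθ/√(L² − r² sin²θ)].
With r = 0.0307 m, L = 0.1231 m, θ = 70.5°: √(L² − r² sin²θ) = 0.11965 m.
v = −0.0307·164.2·0.94264·[1 + 0.0307·0.33381/0.11965] = -5.1581 m/s.
|v| = 5.1581 m/s.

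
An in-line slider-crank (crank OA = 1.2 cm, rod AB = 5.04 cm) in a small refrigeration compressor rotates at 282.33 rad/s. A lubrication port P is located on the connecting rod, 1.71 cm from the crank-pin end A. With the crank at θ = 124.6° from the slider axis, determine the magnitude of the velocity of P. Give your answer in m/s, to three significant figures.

2.95

ω = 282.3 rad/s.  Crank-pin speed |V_A| = rω = 3.388 m/s, perpendicular to OA.
Rod angle: sinφ = −(r/L) sinθ ⇒ φ = -11.302°; ω_rod = −rω cosθ/√(L²−r²sin²θ) = +38.926 rad/s.
V_P = V_A + ω_rod × AP, with AP = 0.0171 m along the rod.
Components: V_Px = −rω sinθ − a·ω_rod·sinφ = -2.6583 m/s;  V_Py = rω cosθ + a·ω_rod·cosφ = -1.2711 m/s.
|V_P| = √(V_Px² + V_Py²) = 2.9466 m/s.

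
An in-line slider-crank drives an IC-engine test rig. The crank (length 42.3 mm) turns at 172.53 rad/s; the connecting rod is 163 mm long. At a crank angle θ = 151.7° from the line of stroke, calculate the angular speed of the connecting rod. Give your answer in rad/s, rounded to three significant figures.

ω = 172.5 rad/s
The rod makes angle φ with the slider axis where L sinφ = r sinθ; differentiating, L cosφ·φ̇ = r ω cosθ.
L cosφ = √(L² − r² sin²θ) = 0.16176 m.
|ω_rod| = r ω |cosθ| / √(L² − r² sin²θ) = 0.0423·172.5·0.88048/0.16176 = 39.724 rad/s.

39.7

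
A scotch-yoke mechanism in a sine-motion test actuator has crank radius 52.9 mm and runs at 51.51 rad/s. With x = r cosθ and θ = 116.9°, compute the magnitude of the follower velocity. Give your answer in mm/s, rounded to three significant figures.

ω = 51.51 rad/s
x = r cosθ ⇒ ẋ = −rω sinθ.
|v| = rω|sinθ| = 0.0529·51.51·|sin 116.9°| = 2.43 m/s = 2430 mm/s.

2430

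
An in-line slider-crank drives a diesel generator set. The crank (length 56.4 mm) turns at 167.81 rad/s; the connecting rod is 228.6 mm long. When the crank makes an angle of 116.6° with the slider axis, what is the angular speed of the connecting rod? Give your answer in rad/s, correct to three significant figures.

ω = 167.8 rad/s
The rod makes angle φ with the slider axis where L sinφ = r sinθ; differentiating, L cosφ·φ̇ = r ω cosθ.
L cosφ = √(L² − r² sin²θ) = 0.22297 m.
|ω_rod| = r ω |cosθ| / √(L² − r² sin²θ) = 0.0564·167.8·0.44776/0.22297 = 19.006 rad/s.

19.0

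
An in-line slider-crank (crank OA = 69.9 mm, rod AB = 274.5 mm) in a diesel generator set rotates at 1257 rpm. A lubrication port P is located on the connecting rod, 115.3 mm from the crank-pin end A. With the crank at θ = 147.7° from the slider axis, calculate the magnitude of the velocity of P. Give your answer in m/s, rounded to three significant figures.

6.35

ω = 131.6 rad/s.  Crank-pin speed |V_A| = rω = 9.2011 m/s, perpendicular to OA.
Rod angle: sinφ = −(r/L) sinθ ⇒ φ = -7.821°; ω_rod = −rω cosθ/√(L²−r²sin²θ) = +28.599 rad/s.
V_P = V_A + ω_rod × AP, with AP = 0.1153 m along the rod.
Components: V_Px = −rω sinθ − a·ω_rod·sinφ = -4.468 m/s;  V_Py = rω cosθ + a·ω_rod·cosφ = -4.5106 m/s.
|V_P| = √(V_Px² + V_Py²) = 6.3489 m/s.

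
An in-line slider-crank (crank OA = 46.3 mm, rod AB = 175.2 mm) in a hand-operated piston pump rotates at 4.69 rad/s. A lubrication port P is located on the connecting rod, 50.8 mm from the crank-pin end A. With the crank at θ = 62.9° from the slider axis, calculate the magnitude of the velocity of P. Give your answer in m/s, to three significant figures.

ω = 4.69 rad/s.  Crank-pin speed |V_A| = rω = 0.21715 m/s, perpendicular to OA.
Rod angle: sinφ = −(r/L) sinθ ⇒ φ = -13.607°; ω_rod = −rω cosθ/√(L²−r²sin²θ) = -0.58092 rad/s.
V_P = V_A + ω_rod × AP, with AP = 0.0508 m along the rod.
Components: V_Px = −rω sinθ − a·ω_rod·sinφ = -0.20025 m/s;  V_Py = rω cosθ + a·ω_rod·cosφ = +0.070238 m/s.
|V_P| = √(V_Px² + V_Py²) = 0.21221 m/s.

0.212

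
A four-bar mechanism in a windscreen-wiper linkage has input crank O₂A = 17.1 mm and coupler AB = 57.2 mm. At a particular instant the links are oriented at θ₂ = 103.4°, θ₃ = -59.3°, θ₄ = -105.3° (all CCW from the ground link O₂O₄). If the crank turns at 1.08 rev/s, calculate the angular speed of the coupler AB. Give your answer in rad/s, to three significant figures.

ω₂ = 6.786 rad/s (from 1.08 rev/s).
Differentiating the loop-closure r₂e^{iθ₂}+r₃e^{iθ₃}=r₁+r₄e^{iθ₄} gives r₂ω₂e^{iθ₂}+r₃ω₃e^{iθ₃}=r₄ω₄e^{iθ₄}.
Eliminating the other unknown: ω₃ = r₂ω₂ sin(θ₄−θ₂) / [r₃ sin(θ₃−θ₄)].
Numerator sine = +0.48022; denominator sine = +0.71934.
Result = 0.0171·6.786·(+0.48022) / (0.0572·(+0.71934)) = +1.3543 rad/s; magnitude 1.3543 rad/s.

1.35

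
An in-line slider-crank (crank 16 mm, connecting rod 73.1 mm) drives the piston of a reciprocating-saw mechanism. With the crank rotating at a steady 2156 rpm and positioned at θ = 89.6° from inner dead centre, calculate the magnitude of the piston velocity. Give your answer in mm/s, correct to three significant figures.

3620

ω = 2π·2156/60 = 225.8 rad/s
For an in-line slider-crank, x = r cosθ + √(L² − r² sin²θ), so v = −rω sinθ·[1 + r cosθ/√(L² − r² sin²θ)].
With r = 0.016 m, L = 0.0731 m, θ = 89.6°: √(L² − r² sin²θ) = 0.071328 m.
v = −0.016·225.8·0.99998·[1 + 0.016·0.00698/0.071328] = -3.618 m/s.
|v| = 3.618 m/s = 3618 mm/s.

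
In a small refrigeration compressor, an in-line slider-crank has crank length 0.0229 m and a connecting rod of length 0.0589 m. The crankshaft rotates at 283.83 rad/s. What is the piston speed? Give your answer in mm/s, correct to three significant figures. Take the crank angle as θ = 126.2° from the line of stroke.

3980

ω = 283.8 rad/s
For an in-line slider-crank, x = r cosθ + √(L² − r² sin²θ), so v = −rω sinθ·[1 + r cosθ/√(L² − r² sin²θ)].
With r = 0.0229 m, L = 0.0589 m, θ = 126.2°: √(L² − r² sin²θ) = 0.055926 m.
v = −0.0229·283.8·0.80696·[1 + 0.0229·-0.59061/0.055926] = -3.9766 m/s.
|v| = 3.9766 m/s = 3976.6 mm/s.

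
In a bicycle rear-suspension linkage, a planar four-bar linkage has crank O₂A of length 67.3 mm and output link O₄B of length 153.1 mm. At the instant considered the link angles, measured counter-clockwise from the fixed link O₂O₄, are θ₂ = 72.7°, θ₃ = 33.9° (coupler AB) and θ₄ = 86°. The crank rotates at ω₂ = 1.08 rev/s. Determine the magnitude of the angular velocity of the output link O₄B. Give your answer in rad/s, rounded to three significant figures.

2.37

ω₂ = 6.786 rad/s (from 1.08 rev/s).
Differentiating the loop-closure r₂e^{iθ₂}+r₃e^{iθ₃}=r₁+r₄e^{iθ₄} gives r₂ω₂e^{iθ₂}+r₃ω₃e^{iθ₃}=r₄ω₄e^{iθ₄}.
Eliminating the other unknown: ω₄ = r₂ω₂ sin(θ₂−θ₃) / [r₄ sin(θ₄−θ₃)].
Numerator sine = +0.62660; denominator sine = +0.78908.
Result = 0.0673·6.786·(+0.62660) / (0.1531·(+0.78908)) = +2.3687 rad/s; magnitude 2.3687 rad/s.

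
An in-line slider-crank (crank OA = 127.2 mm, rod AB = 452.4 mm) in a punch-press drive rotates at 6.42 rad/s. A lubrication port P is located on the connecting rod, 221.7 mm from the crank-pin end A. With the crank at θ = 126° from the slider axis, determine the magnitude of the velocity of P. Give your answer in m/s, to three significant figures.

0.653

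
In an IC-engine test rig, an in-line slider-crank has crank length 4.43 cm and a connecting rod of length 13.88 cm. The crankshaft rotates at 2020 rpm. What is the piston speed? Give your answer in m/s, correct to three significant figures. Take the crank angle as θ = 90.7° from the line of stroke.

9.33

ω = 2π·2020/60 = 211.5 rad/s
For an in-line slider-crank, x = r cosθ + √(L² − r² sin²θ), so v = −rω sinθ·[1 + r cosθ/√(L² − r² sin²θ)].
With r = 0.0443 m, L = 0.1388 m, θ = 90.7°: √(L² − r² sin²θ) = 0.13154 m.
v = −0.0443·211.5·0.99993·[1 + 0.0443·-0.01222/0.13154] = -9.3317 m/s.
|v| = 9.3317 m/s.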